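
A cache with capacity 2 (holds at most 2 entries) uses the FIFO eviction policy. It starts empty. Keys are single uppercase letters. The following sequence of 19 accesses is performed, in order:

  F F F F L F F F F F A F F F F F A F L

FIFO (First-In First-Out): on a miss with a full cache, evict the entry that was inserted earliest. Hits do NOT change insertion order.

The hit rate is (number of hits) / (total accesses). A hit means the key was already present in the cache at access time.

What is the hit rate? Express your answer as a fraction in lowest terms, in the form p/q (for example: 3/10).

FIFO simulation (capacity=2):
  1. access F: MISS. Cache (old->new): [F]
  2. access F: HIT. Cache (old->new): [F]
  3. access F: HIT. Cache (old->new): [F]
  4. access F: HIT. Cache (old->new): [F]
  5. access L: MISS. Cache (old->new): [F L]
  6. access F: HIT. Cache (old->new): [F L]
  7. access F: HIT. Cache (old->new): [F L]
  8. access F: HIT. Cache (old->new): [F L]
  9. access F: HIT. Cache (old->new): [F L]
  10. access F: HIT. Cache (old->new): [F L]
  11. access A: MISS, evict F. Cache (old->new): [L A]
  12. access F: MISS, evict L. Cache (old->new): [A F]
  13. access F: HIT. Cache (old->new): [A F]
  14. access F: HIT. Cache (old->new): [A F]
  15. access F: HIT. Cache (old->new): [A F]
  16. access F: HIT. Cache (old->new): [A F]
  17. access A: HIT. Cache (old->new): [A F]
  18. access F: HIT. Cache (old->new): [A F]
  19. access L: MISS, evict A. Cache (old->new): [F L]
Total: 14 hits, 5 misses, 3 evictions

Hit rate = 14/19

Answer: 14/19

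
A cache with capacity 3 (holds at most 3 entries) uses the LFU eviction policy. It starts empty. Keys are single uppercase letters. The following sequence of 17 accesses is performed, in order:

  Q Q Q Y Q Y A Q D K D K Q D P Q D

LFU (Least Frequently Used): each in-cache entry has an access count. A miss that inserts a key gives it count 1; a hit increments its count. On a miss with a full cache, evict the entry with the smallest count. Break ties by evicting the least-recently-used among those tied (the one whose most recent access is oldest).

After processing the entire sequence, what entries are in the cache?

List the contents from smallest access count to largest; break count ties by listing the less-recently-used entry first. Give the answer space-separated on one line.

Answer: D Y Q

Derivation:
LFU simulation (capacity=3):
  1. access Q: MISS. Cache: [Q(c=1)]
  2. access Q: HIT, count now 2. Cache: [Q(c=2)]
  3. access Q: HIT, count now 3. Cache: [Q(c=3)]
  4. access Y: MISS. Cache: [Y(c=1) Q(c=3)]
  5. access Q: HIT, count now 4. Cache: [Y(c=1) Q(c=4)]
  6. access Y: HIT, count now 2. Cache: [Y(c=2) Q(c=4)]
  7. access A: MISS. Cache: [A(c=1) Y(c=2) Q(c=4)]
  8. access Q: HIT, count now 5. Cache: [A(c=1) Y(c=2) Q(c=5)]
  9. access D: MISS, evict A(c=1). Cache: [D(c=1) Y(c=2) Q(c=5)]
  10. access K: MISS, evict D(c=1). Cache: [K(c=1) Y(c=2) Q(c=5)]
  11. access D: MISS, evict K(c=1). Cache: [D(c=1) Y(c=2) Q(c=5)]
  12. access K: MISS, evict D(c=1). Cache: [K(c=1) Y(c=2) Q(c=5)]
  13. access Q: HIT, count now 6. Cache: [K(c=1) Y(c=2) Q(c=6)]
  14. access D: MISS, evict K(c=1). Cache: [D(c=1) Y(c=2) Q(c=6)]
  15. access P: MISS, evict D(c=1). Cache: [P(c=1) Y(c=2) Q(c=6)]
  16. access Q: HIT, count now 7. Cache: [P(c=1) Y(c=2) Q(c=7)]
  17. access D: MISS, evict P(c=1). Cache: [D(c=1) Y(c=2) Q(c=7)]
Total: 7 hits, 10 misses, 7 evictions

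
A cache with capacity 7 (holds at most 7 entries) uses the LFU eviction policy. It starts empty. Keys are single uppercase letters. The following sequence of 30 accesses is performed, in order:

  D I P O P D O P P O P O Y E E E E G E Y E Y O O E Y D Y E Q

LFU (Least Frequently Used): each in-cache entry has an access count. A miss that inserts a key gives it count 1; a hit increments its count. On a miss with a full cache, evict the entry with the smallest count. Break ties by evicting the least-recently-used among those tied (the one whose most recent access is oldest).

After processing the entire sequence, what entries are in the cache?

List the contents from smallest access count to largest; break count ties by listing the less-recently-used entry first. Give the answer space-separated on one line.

Answer: G Q D P Y O E

Derivation:
LFU simulation (capacity=7):
  1. access D: MISS. Cache: [D(c=1)]
  2. access I: MISS. Cache: [D(c=1) I(c=1)]
  3. access P: MISS. Cache: [D(c=1) I(c=1) P(c=1)]
  4. access O: MISS. Cache: [D(c=1) I(c=1) P(c=1) O(c=1)]
  5. access P: HIT, count now 2. Cache: [D(c=1) I(c=1) O(c=1) P(c=2)]
  6. access D: HIT, count now 2. Cache: [I(c=1) O(c=1) P(c=2) D(c=2)]
  7. access O: HIT, count now 2. Cache: [I(c=1) P(c=2) D(c=2) O(c=2)]
  8. access P: HIT, count now 3. Cache: [I(c=1) D(c=2) O(c=2) P(c=3)]
  9. access P: HIT, count now 4. Cache: [I(c=1) D(c=2) O(c=2) P(c=4)]
  10. access O: HIT, count now 3. Cache: [I(c=1) D(c=2) O(c=3) P(c=4)]
  11. access P: HIT, count now 5. Cache: [I(c=1) D(c=2) O(c=3) P(c=5)]
  12. access O: HIT, count now 4. Cache: [I(c=1) D(c=2) O(c=4) P(c=5)]
  13. access Y: MISS. Cache: [I(c=1) Y(c=1) D(c=2) O(c=4) P(c=5)]
  14. access E: MISS. Cache: [I(c=1) Y(c=1) E(c=1) D(c=2) O(c=4) P(c=5)]
  15. access E: HIT, count now 2. Cache: [I(c=1) Y(c=1) D(c=2) E(c=2) O(c=4) P(c=5)]
  16. access E: HIT, count now 3. Cache: [I(c=1) Y(c=1) D(c=2) E(c=3) O(c=4) P(c=5)]
  17. access E: HIT, count now 4. Cache: [I(c=1) Y(c=1) D(c=2) O(c=4) E(c=4) P(c=5)]
  18. access G: MISS. Cache: [I(c=1) Y(c=1) G(c=1) D(c=2) O(c=4) E(c=4) P(c=5)]
  19. access E: HIT, count now 5. Cache: [I(c=1) Y(c=1) G(c=1) D(c=2) O(c=4) P(c=5) E(c=5)]
  20. access Y: HIT, count now 2. Cache: [I(c=1) G(c=1) D(c=2) Y(c=2) O(c=4) P(c=5) E(c=5)]
  21. access E: HIT, count now 6. Cache: [I(c=1) G(c=1) D(c=2) Y(c=2) O(c=4) P(c=5) E(c=6)]
  22. access Y: HIT, count now 3. Cache: [I(c=1) G(c=1) D(c=2) Y(c=3) O(c=4) P(c=5) E(c=6)]
  23. access O: HIT, count now 5. Cache: [I(c=1) G(c=1) D(c=2) Y(c=3) P(c=5) O(c=5) E(c=6)]
  24. access O: HIT, count now 6. Cache: [I(c=1) G(c=1) D(c=2) Y(c=3) P(c=5) E(c=6) O(c=6)]
  25. access E: HIT, count now 7. Cache: [I(c=1) G(c=1) D(c=2) Y(c=3) P(c=5) O(c=6) E(c=7)]
  26. access Y: HIT, count now 4. Cache: [I(c=1) G(c=1) D(c=2) Y(c=4) P(c=5) O(c=6) E(c=7)]
  27. access D: HIT, count now 3. Cache: [I(c=1) G(c=1) D(c=3) Y(c=4) P(c=5) O(c=6) E(c=7)]
  28. access Y: HIT, count now 5. Cache: [I(c=1) G(c=1) D(c=3) P(c=5) Y(c=5) O(c=6) E(c=7)]
  29. access E: HIT, count now 8. Cache: [I(c=1) G(c=1) D(c=3) P(c=5) Y(c=5) O(c=6) E(c=8)]
  30. access Q: MISS, evict I(c=1). Cache: [G(c=1) Q(c=1) D(c=3) P(c=5) Y(c=5) O(c=6) E(c=8)]
Total: 22 hits, 8 misses, 1 evictions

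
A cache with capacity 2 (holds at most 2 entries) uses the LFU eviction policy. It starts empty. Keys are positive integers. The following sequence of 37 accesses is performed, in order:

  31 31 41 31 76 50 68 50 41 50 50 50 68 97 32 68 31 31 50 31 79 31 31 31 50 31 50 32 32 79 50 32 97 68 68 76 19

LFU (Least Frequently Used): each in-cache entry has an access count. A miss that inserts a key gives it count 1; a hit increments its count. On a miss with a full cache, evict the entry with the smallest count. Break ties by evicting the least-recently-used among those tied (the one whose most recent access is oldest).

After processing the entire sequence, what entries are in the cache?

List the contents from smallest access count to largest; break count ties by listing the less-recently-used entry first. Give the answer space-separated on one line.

LFU simulation (capacity=2):
  1. access 31: MISS. Cache: [31(c=1)]
  2. access 31: HIT, count now 2. Cache: [31(c=2)]
  3. access 41: MISS. Cache: [41(c=1) 31(c=2)]
  4. access 31: HIT, count now 3. Cache: [41(c=1) 31(c=3)]
  5. access 76: MISS, evict 41(c=1). Cache: [76(c=1) 31(c=3)]
  6. access 50: MISS, evict 76(c=1). Cache: [50(c=1) 31(c=3)]
  7. access 68: MISS, evict 50(c=1). Cache: [68(c=1) 31(c=3)]
  8. access 50: MISS, evict 68(c=1). Cache: [50(c=1) 31(c=3)]
  9. access 41: MISS, evict 50(c=1). Cache: [41(c=1) 31(c=3)]
  10. access 50: MISS, evict 41(c=1). Cache: [50(c=1) 31(c=3)]
  11. access 50: HIT, count now 2. Cache: [50(c=2) 31(c=3)]
  12. access 50: HIT, count now 3. Cache: [31(c=3) 50(c=3)]
  13. access 68: MISS, evict 31(c=3). Cache: [68(c=1) 50(c=3)]
  14. access 97: MISS, evict 68(c=1). Cache: [97(c=1) 50(c=3)]
  15. access 32: MISS, evict 97(c=1). Cache: [32(c=1) 50(c=3)]
  16. access 68: MISS, evict 32(c=1). Cache: [68(c=1) 50(c=3)]
  17. access 31: MISS, evict 68(c=1). Cache: [31(c=1) 50(c=3)]
  18. access 31: HIT, count now 2. Cache: [31(c=2) 50(c=3)]
  19. access 50: HIT, count now 4. Cache: [31(c=2) 50(c=4)]
  20. access 31: HIT, count now 3. Cache: [31(c=3) 50(c=4)]
  21. access 79: MISS, evict 31(c=3). Cache: [79(c=1) 50(c=4)]
  22. access 31: MISS, evict 79(c=1). Cache: [31(c=1) 50(c=4)]
  23. access 31: HIT, count now 2. Cache: [31(c=2) 50(c=4)]
  24. access 31: HIT, count now 3. Cache: [31(c=3) 50(c=4)]
  25. access 50: HIT, count now 5. Cache: [31(c=3) 50(c=5)]
  26. access 31: HIT, count now 4. Cache: [31(c=4) 50(c=5)]
  27. access 50: HIT, count now 6. Cache: [31(c=4) 50(c=6)]
  28. access 32: MISS, evict 31(c=4). Cache: [32(c=1) 50(c=6)]
  29. access 32: HIT, count now 2. Cache: [32(c=2) 50(c=6)]
  30. access 79: MISS, evict 32(c=2). Cache: [79(c=1) 50(c=6)]
  31. access 50: HIT, count now 7. Cache: [79(c=1) 50(c=7)]
  32. access 32: MISS, evict 79(c=1). Cache: [32(c=1) 50(c=7)]
  33. access 97: MISS, evict 32(c=1). Cache: [97(c=1) 50(c=7)]
  34. access 68: MISS, evict 97(c=1). Cache: [68(c=1) 50(c=7)]
  35. access 68: HIT, count now 2. Cache: [68(c=2) 50(c=7)]
  36. access 76: MISS, evict 68(c=2). Cache: [76(c=1) 50(c=7)]
  37. access 19: MISS, evict 76(c=1). Cache: [19(c=1) 50(c=7)]
Total: 15 hits, 22 misses, 20 evictions

Answer: 19 50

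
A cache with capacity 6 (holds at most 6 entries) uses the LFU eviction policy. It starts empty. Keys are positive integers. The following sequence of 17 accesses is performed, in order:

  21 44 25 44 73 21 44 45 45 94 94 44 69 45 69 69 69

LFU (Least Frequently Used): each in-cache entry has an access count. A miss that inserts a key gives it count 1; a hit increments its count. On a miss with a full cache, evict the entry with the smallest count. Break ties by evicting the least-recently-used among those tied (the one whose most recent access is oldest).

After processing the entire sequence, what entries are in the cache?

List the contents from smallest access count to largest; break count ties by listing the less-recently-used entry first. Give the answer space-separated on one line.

Answer: 73 21 94 45 44 69

Derivation:
LFU simulation (capacity=6):
  1. access 21: MISS. Cache: [21(c=1)]
  2. access 44: MISS. Cache: [21(c=1) 44(c=1)]
  3. access 25: MISS. Cache: [21(c=1) 44(c=1) 25(c=1)]
  4. access 44: HIT, count now 2. Cache: [21(c=1) 25(c=1) 44(c=2)]
  5. access 73: MISS. Cache: [21(c=1) 25(c=1) 73(c=1) 44(c=2)]
  6. access 21: HIT, count now 2. Cache: [25(c=1) 73(c=1) 44(c=2) 21(c=2)]
  7. access 44: HIT, count now 3. Cache: [25(c=1) 73(c=1) 21(c=2) 44(c=3)]
  8. access 45: MISS. Cache: [25(c=1) 73(c=1) 45(c=1) 21(c=2) 44(c=3)]
  9. access 45: HIT, count now 2. Cache: [25(c=1) 73(c=1) 21(c=2) 45(c=2) 44(c=3)]
  10. access 94: MISS. Cache: [25(c=1) 73(c=1) 94(c=1) 21(c=2) 45(c=2) 44(c=3)]
  11. access 94: HIT, count now 2. Cache: [25(c=1) 73(c=1) 21(c=2) 45(c=2) 94(c=2) 44(c=3)]
  12. access 44: HIT, count now 4. Cache: [25(c=1) 73(c=1) 21(c=2) 45(c=2) 94(c=2) 44(c=4)]
  13. access 69: MISS, evict 25(c=1). Cache: [73(c=1) 69(c=1) 21(c=2) 45(c=2) 94(c=2) 44(c=4)]
  14. access 45: HIT, count now 3. Cache: [73(c=1) 69(c=1) 21(c=2) 94(c=2) 45(c=3) 44(c=4)]
  15. access 69: HIT, count now 2. Cache: [73(c=1) 21(c=2) 94(c=2) 69(c=2) 45(c=3) 44(c=4)]
  16. access 69: HIT, count now 3. Cache: [73(c=1) 21(c=2) 94(c=2) 45(c=3) 69(c=3) 44(c=4)]
  17. access 69: HIT, count now 4. Cache: [73(c=1) 21(c=2) 94(c=2) 45(c=3) 44(c=4) 69(c=4)]
Total: 10 hits, 7 misses, 1 evictions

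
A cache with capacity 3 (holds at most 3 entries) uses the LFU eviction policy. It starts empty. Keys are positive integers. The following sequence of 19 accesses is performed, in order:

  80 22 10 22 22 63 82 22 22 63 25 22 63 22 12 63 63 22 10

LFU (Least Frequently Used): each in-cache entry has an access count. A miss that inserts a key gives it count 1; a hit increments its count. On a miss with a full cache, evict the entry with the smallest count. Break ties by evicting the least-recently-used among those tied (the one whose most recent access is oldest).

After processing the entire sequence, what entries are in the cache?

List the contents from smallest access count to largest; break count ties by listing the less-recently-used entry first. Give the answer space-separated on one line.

Answer: 10 63 22

Derivation:
LFU simulation (capacity=3):
  1. access 80: MISS. Cache: [80(c=1)]
  2. access 22: MISS. Cache: [80(c=1) 22(c=1)]
  3. access 10: MISS. Cache: [80(c=1) 22(c=1) 10(c=1)]
  4. access 22: HIT, count now 2. Cache: [80(c=1) 10(c=1) 22(c=2)]
  5. access 22: HIT, count now 3. Cache: [80(c=1) 10(c=1) 22(c=3)]
  6. access 63: MISS, evict 80(c=1). Cache: [10(c=1) 63(c=1) 22(c=3)]
  7. access 82: MISS, evict 10(c=1). Cache: [63(c=1) 82(c=1) 22(c=3)]
  8. access 22: HIT, count now 4. Cache: [63(c=1) 82(c=1) 22(c=4)]
  9. access 22: HIT, count now 5. Cache: [63(c=1) 82(c=1) 22(c=5)]
  10. access 63: HIT, count now 2. Cache: [82(c=1) 63(c=2) 22(c=5)]
  11. access 25: MISS, evict 82(c=1). Cache: [25(c=1) 63(c=2) 22(c=5)]
  12. access 22: HIT, count now 6. Cache: [25(c=1) 63(c=2) 22(c=6)]
  13. access 63: HIT, count now 3. Cache: [25(c=1) 63(c=3) 22(c=6)]
  14. access 22: HIT, count now 7. Cache: [25(c=1) 63(c=3) 22(c=7)]
  15. access 12: MISS, evict 25(c=1). Cache: [12(c=1) 63(c=3) 22(c=7)]
  16. access 63: HIT, count now 4. Cache: [12(c=1) 63(c=4) 22(c=7)]
  17. access 63: HIT, count now 5. Cache: [12(c=1) 63(c=5) 22(c=7)]
  18. access 22: HIT, count now 8. Cache: [12(c=1) 63(c=5) 22(c=8)]
  19. access 10: MISS, evict 12(c=1). Cache: [10(c=1) 63(c=5) 22(c=8)]
Total: 11 hits, 8 misses, 5 evictions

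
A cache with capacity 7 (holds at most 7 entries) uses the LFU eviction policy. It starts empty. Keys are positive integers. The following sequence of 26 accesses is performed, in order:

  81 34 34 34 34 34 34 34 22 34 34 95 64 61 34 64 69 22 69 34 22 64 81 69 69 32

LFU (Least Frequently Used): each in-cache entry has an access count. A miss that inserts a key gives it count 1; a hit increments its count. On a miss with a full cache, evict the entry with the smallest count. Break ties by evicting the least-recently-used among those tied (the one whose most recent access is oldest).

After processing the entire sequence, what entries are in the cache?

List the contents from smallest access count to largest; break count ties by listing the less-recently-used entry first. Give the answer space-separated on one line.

Answer: 61 32 81 22 64 69 34

Derivation:
LFU simulation (capacity=7):
  1. access 81: MISS. Cache: [81(c=1)]
  2. access 34: MISS. Cache: [81(c=1) 34(c=1)]
  3. access 34: HIT, count now 2. Cache: [81(c=1) 34(c=2)]
  4. access 34: HIT, count now 3. Cache: [81(c=1) 34(c=3)]
  5. access 34: HIT, count now 4. Cache: [81(c=1) 34(c=4)]
  6. access 34: HIT, count now 5. Cache: [81(c=1) 34(c=5)]
  7. access 34: HIT, count now 6. Cache: [81(c=1) 34(c=6)]
  8. access 34: HIT, count now 7. Cache: [81(c=1) 34(c=7)]
  9. access 22: MISS. Cache: [81(c=1) 22(c=1) 34(c=7)]
  10. access 34: HIT, count now 8. Cache: [81(c=1) 22(c=1) 34(c=8)]
  11. access 34: HIT, count now 9. Cache: [81(c=1) 22(c=1) 34(c=9)]
  12. access 95: MISS. Cache: [81(c=1) 22(c=1) 95(c=1) 34(c=9)]
  13. access 64: MISS. Cache: [81(c=1) 22(c=1) 95(c=1) 64(c=1) 34(c=9)]
  14. access 61: MISS. Cache: [81(c=1) 22(c=1) 95(c=1) 64(c=1) 61(c=1) 34(c=9)]
  15. access 34: HIT, count now 10. Cache: [81(c=1) 22(c=1) 95(c=1) 64(c=1) 61(c=1) 34(c=10)]
  16. access 64: HIT, count now 2. Cache: [81(c=1) 22(c=1) 95(c=1) 61(c=1) 64(c=2) 34(c=10)]
  17. access 69: MISS. Cache: [81(c=1) 22(c=1) 95(c=1) 61(c=1) 69(c=1) 64(c=2) 34(c=10)]
  18. access 22: HIT, count now 2. Cache: [81(c=1) 95(c=1) 61(c=1) 69(c=1) 64(c=2) 22(c=2) 34(c=10)]
  19. access 69: HIT, count now 2. Cache: [81(c=1) 95(c=1) 61(c=1) 64(c=2) 22(c=2) 69(c=2) 34(c=10)]
  20. access 34: HIT, count now 11. Cache: [81(c=1) 95(c=1) 61(c=1) 64(c=2) 22(c=2) 69(c=2) 34(c=11)]
  21. access 22: HIT, count now 3. Cache: [81(c=1) 95(c=1) 61(c=1) 64(c=2) 69(c=2) 22(c=3) 34(c=11)]
  22. access 64: HIT, count now 3. Cache: [81(c=1) 95(c=1) 61(c=1) 69(c=2) 22(c=3) 64(c=3) 34(c=11)]
  23. access 81: HIT, count now 2. Cache: [95(c=1) 61(c=1) 69(c=2) 81(c=2) 22(c=3) 64(c=3) 34(c=11)]
  24. access 69: HIT, count now 3. Cache: [95(c=1) 61(c=1) 81(c=2) 22(c=3) 64(c=3) 69(c=3) 34(c=11)]
  25. access 69: HIT, count now 4. Cache: [95(c=1) 61(c=1) 81(c=2) 22(c=3) 64(c=3) 69(c=4) 34(c=11)]
  26. access 32: MISS, evict 95(c=1). Cache: [61(c=1) 32(c=1) 81(c=2) 22(c=3) 64(c=3) 69(c=4) 34(c=11)]
Total: 18 hits, 8 misses, 1 evictions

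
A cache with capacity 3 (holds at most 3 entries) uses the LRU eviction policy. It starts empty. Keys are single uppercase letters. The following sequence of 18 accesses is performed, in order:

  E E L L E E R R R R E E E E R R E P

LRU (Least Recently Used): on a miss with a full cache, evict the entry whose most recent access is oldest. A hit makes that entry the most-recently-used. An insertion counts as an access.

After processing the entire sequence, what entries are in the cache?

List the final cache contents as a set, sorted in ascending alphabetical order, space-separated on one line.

LRU simulation (capacity=3):
  1. access E: MISS. Cache (LRU->MRU): [E]
  2. access E: HIT. Cache (LRU->MRU): [E]
  3. access L: MISS. Cache (LRU->MRU): [E L]
  4. access L: HIT. Cache (LRU->MRU): [E L]
  5. access E: HIT. Cache (LRU->MRU): [L E]
  6. access E: HIT. Cache (LRU->MRU): [L E]
  7. access R: MISS. Cache (LRU->MRU): [L E R]
  8. access R: HIT. Cache (LRU->MRU): [L E R]
  9. access R: HIT. Cache (LRU->MRU): [L E R]
  10. access R: HIT. Cache (LRU->MRU): [L E R]
  11. access E: HIT. Cache (LRU->MRU): [L R E]
  12. access E: HIT. Cache (LRU->MRU): [L R E]
  13. access E: HIT. Cache (LRU->MRU): [L R E]
  14. access E: HIT. Cache (LRU->MRU): [L R E]
  15. access R: HIT. Cache (LRU->MRU): [L E R]
  16. access R: HIT. Cache (LRU->MRU): [L E R]
  17. access E: HIT. Cache (LRU->MRU): [L R E]
  18. access P: MISS, evict L. Cache (LRU->MRU): [R E P]
Total: 14 hits, 4 misses, 1 evictions

Answer: E P R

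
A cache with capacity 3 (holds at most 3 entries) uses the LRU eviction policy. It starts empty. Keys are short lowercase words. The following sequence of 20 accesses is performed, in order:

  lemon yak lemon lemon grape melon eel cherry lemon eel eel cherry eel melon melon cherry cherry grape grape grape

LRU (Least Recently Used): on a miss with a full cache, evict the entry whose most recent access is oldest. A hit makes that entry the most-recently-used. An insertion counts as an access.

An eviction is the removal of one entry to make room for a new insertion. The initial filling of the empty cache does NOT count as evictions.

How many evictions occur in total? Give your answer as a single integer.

LRU simulation (capacity=3):
  1. access lemon: MISS. Cache (LRU->MRU): [lemon]
  2. access yak: MISS. Cache (LRU->MRU): [lemon yak]
  3. access lemon: HIT. Cache (LRU->MRU): [yak lemon]
  4. access lemon: HIT. Cache (LRU->MRU): [yak lemon]
  5. access grape: MISS. Cache (LRU->MRU): [yak lemon grape]
  6. access melon: MISS, evict yak. Cache (LRU->MRU): [lemon grape melon]
  7. access eel: MISS, evict lemon. Cache (LRU->MRU): [grape melon eel]
  8. access cherry: MISS, evict grape. Cache (LRU->MRU): [melon eel cherry]
  9. access lemon: MISS, evict melon. Cache (LRU->MRU): [eel cherry lemon]
  10. access eel: HIT. Cache (LRU->MRU): [cherry lemon eel]
  11. access eel: HIT. Cache (LRU->MRU): [cherry lemon eel]
  12. access cherry: HIT. Cache (LRU->MRU): [lemon eel cherry]
  13. access eel: HIT. Cache (LRU->MRU): [lemon cherry eel]
  14. access melon: MISS, evict lemon. Cache (LRU->MRU): [cherry eel melon]
  15. access melon: HIT. Cache (LRU->MRU): [cherry eel melon]
  16. access cherry: HIT. Cache (LRU->MRU): [eel melon cherry]
  17. access cherry: HIT. Cache (LRU->MRU): [eel melon cherry]
  18. access grape: MISS, evict eel. Cache (LRU->MRU): [melon cherry grape]
  19. access grape: HIT. Cache (LRU->MRU): [melon cherry grape]
  20. access grape: HIT. Cache (LRU->MRU): [melon cherry grape]
Total: 11 hits, 9 misses, 6 evictions

Answer: 6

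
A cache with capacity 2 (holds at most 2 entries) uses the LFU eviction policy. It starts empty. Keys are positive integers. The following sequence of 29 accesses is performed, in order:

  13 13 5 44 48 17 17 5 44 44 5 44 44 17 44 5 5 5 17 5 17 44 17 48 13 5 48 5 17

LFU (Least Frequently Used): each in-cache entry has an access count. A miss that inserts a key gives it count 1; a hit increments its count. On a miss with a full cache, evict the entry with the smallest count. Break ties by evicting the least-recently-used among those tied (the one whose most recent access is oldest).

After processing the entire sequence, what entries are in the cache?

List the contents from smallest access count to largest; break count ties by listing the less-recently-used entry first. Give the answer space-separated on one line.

LFU simulation (capacity=2):
  1. access 13: MISS. Cache: [13(c=1)]
  2. access 13: HIT, count now 2. Cache: [13(c=2)]
  3. access 5: MISS. Cache: [5(c=1) 13(c=2)]
  4. access 44: MISS, evict 5(c=1). Cache: [44(c=1) 13(c=2)]
  5. access 48: MISS, evict 44(c=1). Cache: [48(c=1) 13(c=2)]
  6. access 17: MISS, evict 48(c=1). Cache: [17(c=1) 13(c=2)]
  7. access 17: HIT, count now 2. Cache: [13(c=2) 17(c=2)]
  8. access 5: MISS, evict 13(c=2). Cache: [5(c=1) 17(c=2)]
  9. access 44: MISS, evict 5(c=1). Cache: [44(c=1) 17(c=2)]
  10. access 44: HIT, count now 2. Cache: [17(c=2) 44(c=2)]
  11. access 5: MISS, evict 17(c=2). Cache: [5(c=1) 44(c=2)]
  12. access 44: HIT, count now 3. Cache: [5(c=1) 44(c=3)]
  13. access 44: HIT, count now 4. Cache: [5(c=1) 44(c=4)]
  14. access 17: MISS, evict 5(c=1). Cache: [17(c=1) 44(c=4)]
  15. access 44: HIT, count now 5. Cache: [17(c=1) 44(c=5)]
  16. access 5: MISS, evict 17(c=1). Cache: [5(c=1) 44(c=5)]
  17. access 5: HIT, count now 2. Cache: [5(c=2) 44(c=5)]
  18. access 5: HIT, count now 3. Cache: [5(c=3) 44(c=5)]
  19. access 17: MISS, evict 5(c=3). Cache: [17(c=1) 44(c=5)]
  20. access 5: MISS, evict 17(c=1). Cache: [5(c=1) 44(c=5)]
  21. access 17: MISS, evict 5(c=1). Cache: [17(c=1) 44(c=5)]
  22. access 44: HIT, count now 6. Cache: [17(c=1) 44(c=6)]
  23. access 17: HIT, count now 2. Cache: [17(c=2) 44(c=6)]
  24. access 48: MISS, evict 17(c=2). Cache: [48(c=1) 44(c=6)]
  25. access 13: MISS, evict 48(c=1). Cache: [13(c=1) 44(c=6)]
  26. access 5: MISS, evict 13(c=1). Cache: [5(c=1) 44(c=6)]
  27. access 48: MISS, evict 5(c=1). Cache: [48(c=1) 44(c=6)]
  28. access 5: MISS, evict 48(c=1). Cache: [5(c=1) 44(c=6)]
  29. access 17: MISS, evict 5(c=1). Cache: [17(c=1) 44(c=6)]
Total: 10 hits, 19 misses, 17 evictions

Answer: 17 44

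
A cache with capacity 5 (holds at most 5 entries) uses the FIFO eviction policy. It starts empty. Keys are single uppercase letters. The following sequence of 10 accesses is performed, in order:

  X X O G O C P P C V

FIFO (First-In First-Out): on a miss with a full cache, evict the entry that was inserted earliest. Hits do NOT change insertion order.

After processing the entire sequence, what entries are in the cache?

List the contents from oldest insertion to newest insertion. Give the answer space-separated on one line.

Answer: O G C P V

Derivation:
FIFO simulation (capacity=5):
  1. access X: MISS. Cache (old->new): [X]
  2. access X: HIT. Cache (old->new): [X]
  3. access O: MISS. Cache (old->new): [X O]
  4. access G: MISS. Cache (old->new): [X O G]
  5. access O: HIT. Cache (old->new): [X O G]
  6. access C: MISS. Cache (old->new): [X O G C]
  7. access P: MISS. Cache (old->new): [X O G C P]
  8. access P: HIT. Cache (old->new): [X O G C P]
  9. access C: HIT. Cache (old->new): [X O G C P]
  10. access V: MISS, evict X. Cache (old->new): [O G C P V]
Total: 4 hits, 6 misses, 1 evictions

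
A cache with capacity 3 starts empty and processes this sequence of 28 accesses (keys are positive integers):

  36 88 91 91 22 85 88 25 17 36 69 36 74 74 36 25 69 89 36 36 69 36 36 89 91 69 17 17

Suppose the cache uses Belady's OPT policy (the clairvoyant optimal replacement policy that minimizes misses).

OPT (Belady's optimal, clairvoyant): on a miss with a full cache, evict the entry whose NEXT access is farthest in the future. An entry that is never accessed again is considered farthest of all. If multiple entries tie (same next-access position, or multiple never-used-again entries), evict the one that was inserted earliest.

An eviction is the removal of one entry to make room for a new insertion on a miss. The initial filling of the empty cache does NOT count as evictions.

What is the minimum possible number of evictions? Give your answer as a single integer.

OPT (Belady) simulation (capacity=3):
  1. access 36: MISS. Cache: [36]
  2. access 88: MISS. Cache: [36 88]
  3. access 91: MISS. Cache: [36 88 91]
  4. access 91: HIT. Next use of 91: step 25. Cache: [36 88 91]
  5. access 22: MISS, evict 91 (next use: step 25). Cache: [36 88 22]
  6. access 85: MISS, evict 22 (next use: never). Cache: [36 88 85]
  7. access 88: HIT. Next use of 88: never. Cache: [36 88 85]
  8. access 25: MISS, evict 88 (next use: never). Cache: [36 85 25]
  9. access 17: MISS, evict 85 (next use: never). Cache: [36 25 17]
  10. access 36: HIT. Next use of 36: step 12. Cache: [36 25 17]
  11. access 69: MISS, evict 17 (next use: step 27). Cache: [36 25 69]
  12. access 36: HIT. Next use of 36: step 15. Cache: [36 25 69]
  13. access 74: MISS, evict 69 (next use: step 17). Cache: [36 25 74]
  14. access 74: HIT. Next use of 74: never. Cache: [36 25 74]
  15. access 36: HIT. Next use of 36: step 19. Cache: [36 25 74]
  16. access 25: HIT. Next use of 25: never. Cache: [36 25 74]
  17. access 69: MISS, evict 25 (next use: never). Cache: [36 74 69]
  18. access 89: MISS, evict 74 (next use: never). Cache: [36 69 89]
  19. access 36: HIT. Next use of 36: step 20. Cache: [36 69 89]
  20. access 36: HIT. Next use of 36: step 22. Cache: [36 69 89]
  21. access 69: HIT. Next use of 69: step 26. Cache: [36 69 89]
  22. access 36: HIT. Next use of 36: step 23. Cache: [36 69 89]
  23. access 36: HIT. Next use of 36: never. Cache: [36 69 89]
  24. access 89: HIT. Next use of 89: never. Cache: [36 69 89]
  25. access 91: MISS, evict 36 (next use: never). Cache: [69 89 91]
  26. access 69: HIT. Next use of 69: never. Cache: [69 89 91]
  27. access 17: MISS, evict 69 (next use: never). Cache: [89 91 17]
  28. access 17: HIT. Next use of 17: never. Cache: [89 91 17]
Total: 15 hits, 13 misses, 10 evictions

Answer: 10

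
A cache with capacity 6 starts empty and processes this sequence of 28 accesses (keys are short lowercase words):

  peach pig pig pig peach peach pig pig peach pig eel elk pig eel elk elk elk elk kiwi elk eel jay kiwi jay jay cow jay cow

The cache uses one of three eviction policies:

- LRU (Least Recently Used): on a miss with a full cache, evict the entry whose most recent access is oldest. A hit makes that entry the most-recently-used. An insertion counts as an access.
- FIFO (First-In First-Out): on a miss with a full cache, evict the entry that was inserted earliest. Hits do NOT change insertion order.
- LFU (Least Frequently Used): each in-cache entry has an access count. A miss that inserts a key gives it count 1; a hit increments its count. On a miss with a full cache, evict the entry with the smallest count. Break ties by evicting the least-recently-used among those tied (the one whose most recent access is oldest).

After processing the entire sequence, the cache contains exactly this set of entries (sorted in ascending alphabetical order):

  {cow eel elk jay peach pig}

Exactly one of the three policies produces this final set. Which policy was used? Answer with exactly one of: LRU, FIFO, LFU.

Answer: LFU

Derivation:
Simulating under each policy and comparing final sets:
  LRU: final set = {cow eel elk jay kiwi pig} -> differs
  FIFO: final set = {cow eel elk jay kiwi pig} -> differs
  LFU: final set = {cow eel elk jay peach pig} -> MATCHES target
Only LFU produces the target set.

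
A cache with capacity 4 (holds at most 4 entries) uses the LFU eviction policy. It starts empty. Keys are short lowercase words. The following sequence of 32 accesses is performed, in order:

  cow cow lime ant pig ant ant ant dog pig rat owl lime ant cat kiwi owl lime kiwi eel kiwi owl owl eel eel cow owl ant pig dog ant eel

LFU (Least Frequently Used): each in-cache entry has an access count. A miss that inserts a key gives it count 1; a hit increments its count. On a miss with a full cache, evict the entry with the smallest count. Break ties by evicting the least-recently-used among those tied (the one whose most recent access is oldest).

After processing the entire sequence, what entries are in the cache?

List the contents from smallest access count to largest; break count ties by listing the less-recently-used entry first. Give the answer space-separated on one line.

Answer: dog owl eel ant

Derivation:
LFU simulation (capacity=4):
  1. access cow: MISS. Cache: [cow(c=1)]
  2. access cow: HIT, count now 2. Cache: [cow(c=2)]
  3. access lime: MISS. Cache: [lime(c=1) cow(c=2)]
  4. access ant: MISS. Cache: [lime(c=1) ant(c=1) cow(c=2)]
  5. access pig: MISS. Cache: [lime(c=1) ant(c=1) pig(c=1) cow(c=2)]
  6. access ant: HIT, count now 2. Cache: [lime(c=1) pig(c=1) cow(c=2) ant(c=2)]
  7. access ant: HIT, count now 3. Cache: [lime(c=1) pig(c=1) cow(c=2) ant(c=3)]
  8. access ant: HIT, count now 4. Cache: [lime(c=1) pig(c=1) cow(c=2) ant(c=4)]
  9. access dog: MISS, evict lime(c=1). Cache: [pig(c=1) dog(c=1) cow(c=2) ant(c=4)]
  10. access pig: HIT, count now 2. Cache: [dog(c=1) cow(c=2) pig(c=2) ant(c=4)]
  11. access rat: MISS, evict dog(c=1). Cache: [rat(c=1) cow(c=2) pig(c=2) ant(c=4)]
  12. access owl: MISS, evict rat(c=1). Cache: [owl(c=1) cow(c=2) pig(c=2) ant(c=4)]
  13. access lime: MISS, evict owl(c=1). Cache: [lime(c=1) cow(c=2) pig(c=2) ant(c=4)]
  14. access ant: HIT, count now 5. Cache: [lime(c=1) cow(c=2) pig(c=2) ant(c=5)]
  15. access cat: MISS, evict lime(c=1). Cache: [cat(c=1) cow(c=2) pig(c=2) ant(c=5)]
  16. access kiwi: MISS, evict cat(c=1). Cache: [kiwi(c=1) cow(c=2) pig(c=2) ant(c=5)]
  17. access owl: MISS, evict kiwi(c=1). Cache: [owl(c=1) cow(c=2) pig(c=2) ant(c=5)]
  18. access lime: MISS, evict owl(c=1). Cache: [lime(c=1) cow(c=2) pig(c=2) ant(c=5)]
  19. access kiwi: MISS, evict lime(c=1). Cache: [kiwi(c=1) cow(c=2) pig(c=2) ant(c=5)]
  20. access eel: MISS, evict kiwi(c=1). Cache: [eel(c=1) cow(c=2) pig(c=2) ant(c=5)]
  21. access kiwi: MISS, evict eel(c=1). Cache: [kiwi(c=1) cow(c=2) pig(c=2) ant(c=5)]
  22. access owl: MISS, evict kiwi(c=1). Cache: [owl(c=1) cow(c=2) pig(c=2) ant(c=5)]
  23. access owl: HIT, count now 2. Cache: [cow(c=2) pig(c=2) owl(c=2) ant(c=5)]
  24. access eel: MISS, evict cow(c=2). Cache: [eel(c=1) pig(c=2) owl(c=2) ant(c=5)]
  25. access eel: HIT, count now 2. Cache: [pig(c=2) owl(c=2) eel(c=2) ant(c=5)]
  26. access cow: MISS, evict pig(c=2). Cache: [cow(c=1) owl(c=2) eel(c=2) ant(c=5)]
  27. access owl: HIT, count now 3. Cache: [cow(c=1) eel(c=2) owl(c=3) ant(c=5)]
  28. access ant: HIT, count now 6. Cache: [cow(c=1) eel(c=2) owl(c=3) ant(c=6)]
  29. access pig: MISS, evict cow(c=1). Cache: [pig(c=1) eel(c=2) owl(c=3) ant(c=6)]
  30. access dog: MISS, evict pig(c=1). Cache: [dog(c=1) eel(c=2) owl(c=3) ant(c=6)]
  31. access ant: HIT, count now 7. Cache: [dog(c=1) eel(c=2) owl(c=3) ant(c=7)]
  32. access eel: HIT, count now 3. Cache: [dog(c=1) owl(c=3) eel(c=3) ant(c=7)]
Total: 12 hits, 20 misses, 16 evictions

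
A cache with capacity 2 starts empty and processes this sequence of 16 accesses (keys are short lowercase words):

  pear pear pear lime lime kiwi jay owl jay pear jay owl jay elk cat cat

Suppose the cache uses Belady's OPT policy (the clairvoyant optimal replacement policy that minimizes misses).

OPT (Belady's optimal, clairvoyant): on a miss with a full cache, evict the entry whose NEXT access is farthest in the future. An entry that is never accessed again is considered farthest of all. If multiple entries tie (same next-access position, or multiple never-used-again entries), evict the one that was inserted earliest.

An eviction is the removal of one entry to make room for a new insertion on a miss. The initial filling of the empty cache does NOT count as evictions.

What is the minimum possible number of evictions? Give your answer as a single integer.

OPT (Belady) simulation (capacity=2):
  1. access pear: MISS. Cache: [pear]
  2. access pear: HIT. Next use of pear: step 3. Cache: [pear]
  3. access pear: HIT. Next use of pear: step 10. Cache: [pear]
  4. access lime: MISS. Cache: [pear lime]
  5. access lime: HIT. Next use of lime: never. Cache: [pear lime]
  6. access kiwi: MISS, evict lime (next use: never). Cache: [pear kiwi]
  7. access jay: MISS, evict kiwi (next use: never). Cache: [pear jay]
  8. access owl: MISS, evict pear (next use: step 10). Cache: [jay owl]
  9. access jay: HIT. Next use of jay: step 11. Cache: [jay owl]
  10. access pear: MISS, evict owl (next use: step 12). Cache: [jay pear]
  11. access jay: HIT. Next use of jay: step 13. Cache: [jay pear]
  12. access owl: MISS, evict pear (next use: never). Cache: [jay owl]
  13. access jay: HIT. Next use of jay: never. Cache: [jay owl]
  14. access elk: MISS, evict jay (next use: never). Cache: [owl elk]
  15. access cat: MISS, evict owl (next use: never). Cache: [elk cat]
  16. access cat: HIT. Next use of cat: never. Cache: [elk cat]
Total: 7 hits, 9 misses, 7 evictions

Answer: 7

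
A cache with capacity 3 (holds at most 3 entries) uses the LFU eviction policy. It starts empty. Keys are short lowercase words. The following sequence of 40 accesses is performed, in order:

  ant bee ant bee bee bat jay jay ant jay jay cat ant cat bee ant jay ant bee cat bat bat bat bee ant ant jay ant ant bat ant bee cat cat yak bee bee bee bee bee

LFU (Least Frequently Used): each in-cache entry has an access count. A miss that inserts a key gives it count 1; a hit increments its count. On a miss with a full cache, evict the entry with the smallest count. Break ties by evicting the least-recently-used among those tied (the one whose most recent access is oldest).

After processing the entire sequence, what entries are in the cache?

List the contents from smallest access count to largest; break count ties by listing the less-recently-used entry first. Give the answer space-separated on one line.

LFU simulation (capacity=3):
  1. access ant: MISS. Cache: [ant(c=1)]
  2. access bee: MISS. Cache: [ant(c=1) bee(c=1)]
  3. access ant: HIT, count now 2. Cache: [bee(c=1) ant(c=2)]
  4. access bee: HIT, count now 2. Cache: [ant(c=2) bee(c=2)]
  5. access bee: HIT, count now 3. Cache: [ant(c=2) bee(c=3)]
  6. access bat: MISS. Cache: [bat(c=1) ant(c=2) bee(c=3)]
  7. access jay: MISS, evict bat(c=1). Cache: [jay(c=1) ant(c=2) bee(c=3)]
  8. access jay: HIT, count now 2. Cache: [ant(c=2) jay(c=2) bee(c=3)]
  9. access ant: HIT, count now 3. Cache: [jay(c=2) bee(c=3) ant(c=3)]
  10. access jay: HIT, count now 3. Cache: [bee(c=3) ant(c=3) jay(c=3)]
  11. access jay: HIT, count now 4. Cache: [bee(c=3) ant(c=3) jay(c=4)]
  12. access cat: MISS, evict bee(c=3). Cache: [cat(c=1) ant(c=3) jay(c=4)]
  13. access ant: HIT, count now 4. Cache: [cat(c=1) jay(c=4) ant(c=4)]
  14. access cat: HIT, count now 2. Cache: [cat(c=2) jay(c=4) ant(c=4)]
  15. access bee: MISS, evict cat(c=2). Cache: [bee(c=1) jay(c=4) ant(c=4)]
  16. access ant: HIT, count now 5. Cache: [bee(c=1) jay(c=4) ant(c=5)]
  17. access jay: HIT, count now 5. Cache: [bee(c=1) ant(c=5) jay(c=5)]
  18. access ant: HIT, count now 6. Cache: [bee(c=1) jay(c=5) ant(c=6)]
  19. access bee: HIT, count now 2. Cache: [bee(c=2) jay(c=5) ant(c=6)]
  20. access cat: MISS, evict bee(c=2). Cache: [cat(c=1) jay(c=5) ant(c=6)]
  21. access bat: MISS, evict cat(c=1). Cache: [bat(c=1) jay(c=5) ant(c=6)]
  22. access bat: HIT, count now 2. Cache: [bat(c=2) jay(c=5) ant(c=6)]
  23. access bat: HIT, count now 3. Cache: [bat(c=3) jay(c=5) ant(c=6)]
  24. access bee: MISS, evict bat(c=3). Cache: [bee(c=1) jay(c=5) ant(c=6)]
  25. access ant: HIT, count now 7. Cache: [bee(c=1) jay(c=5) ant(c=7)]
  26. access ant: HIT, count now 8. Cache: [bee(c=1) jay(c=5) ant(c=8)]
  27. access jay: HIT, count now 6. Cache: [bee(c=1) jay(c=6) ant(c=8)]
  28. access ant: HIT, count now 9. Cache: [bee(c=1) jay(c=6) ant(c=9)]
  29. access ant: HIT, count now 10. Cache: [bee(c=1) jay(c=6) ant(c=10)]
  30. access bat: MISS, evict bee(c=1). Cache: [bat(c=1) jay(c=6) ant(c=10)]
  31. access ant: HIT, count now 11. Cache: [bat(c=1) jay(c=6) ant(c=11)]
  32. access bee: MISS, evict bat(c=1). Cache: [bee(c=1) jay(c=6) ant(c=11)]
  33. access cat: MISS, evict bee(c=1). Cache: [cat(c=1) jay(c=6) ant(c=11)]
  34. access cat: HIT, count now 2. Cache: [cat(c=2) jay(c=6) ant(c=11)]
  35. access yak: MISS, evict cat(c=2). Cache: [yak(c=1) jay(c=6) ant(c=11)]
  36. access bee: MISS, evict yak(c=1). Cache: [bee(c=1) jay(c=6) ant(c=11)]
  37. access bee: HIT, count now 2. Cache: [bee(c=2) jay(c=6) ant(c=11)]
  38. access bee: HIT, count now 3. Cache: [bee(c=3) jay(c=6) ant(c=11)]
  39. access bee: HIT, count now 4. Cache: [bee(c=4) jay(c=6) ant(c=11)]
  40. access bee: HIT, count now 5. Cache: [bee(c=5) jay(c=6) ant(c=11)]
Total: 26 hits, 14 misses, 11 evictions

Answer: bee jay ant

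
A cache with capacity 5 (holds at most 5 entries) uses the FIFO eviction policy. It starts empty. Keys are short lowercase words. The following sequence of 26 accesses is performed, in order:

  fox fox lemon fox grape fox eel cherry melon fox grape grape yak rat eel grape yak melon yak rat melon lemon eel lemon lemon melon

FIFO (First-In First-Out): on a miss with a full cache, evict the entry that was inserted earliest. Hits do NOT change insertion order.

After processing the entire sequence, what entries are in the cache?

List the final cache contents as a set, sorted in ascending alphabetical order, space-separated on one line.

Answer: eel grape lemon melon rat

Derivation:
FIFO simulation (capacity=5):
  1. access fox: MISS. Cache (old->new): [fox]
  2. access fox: HIT. Cache (old->new): [fox]
  3. access lemon: MISS. Cache (old->new): [fox lemon]
  4. access fox: HIT. Cache (old->new): [fox lemon]
  5. access grape: MISS. Cache (old->new): [fox lemon grape]
  6. access fox: HIT. Cache (old->new): [fox lemon grape]
  7. access eel: MISS. Cache (old->new): [fox lemon grape eel]
  8. access cherry: MISS. Cache (old->new): [fox lemon grape eel cherry]
  9. access melon: MISS, evict fox. Cache (old->new): [lemon grape eel cherry melon]
  10. access fox: MISS, evict lemon. Cache (old->new): [grape eel cherry melon fox]
  11. access grape: HIT. Cache (old->new): [grape eel cherry melon fox]
  12. access grape: HIT. Cache (old->new): [grape eel cherry melon fox]
  13. access yak: MISS, evict grape. Cache (old->new): [eel cherry melon fox yak]
  14. access rat: MISS, evict eel. Cache (old->new): [cherry melon fox yak rat]
  15. access eel: MISS, evict cherry. Cache (old->new): [melon fox yak rat eel]
  16. access grape: MISS, evict melon. Cache (old->new): [fox yak rat eel grape]
  17. access yak: HIT. Cache (old->new): [fox yak rat eel grape]
  18. access melon: MISS, evict fox. Cache (old->new): [yak rat eel grape melon]
  19. access yak: HIT. Cache (old->new): [yak rat eel grape melon]
  20. access rat: HIT. Cache (old->new): [yak rat eel grape melon]
  21. access melon: HIT. Cache (old->new): [yak rat eel grape melon]
  22. access lemon: MISS, evict yak. Cache (old->new): [rat eel grape melon lemon]
  23. access eel: HIT. Cache (old->new): [rat eel grape melon lemon]
  24. access lemon: HIT. Cache (old->new): [rat eel grape melon lemon]
  25. access lemon: HIT. Cache (old->new): [rat eel grape melon lemon]
  26. access melon: HIT. Cache (old->new): [rat eel grape melon lemon]
Total: 13 hits, 13 misses, 8 evictions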